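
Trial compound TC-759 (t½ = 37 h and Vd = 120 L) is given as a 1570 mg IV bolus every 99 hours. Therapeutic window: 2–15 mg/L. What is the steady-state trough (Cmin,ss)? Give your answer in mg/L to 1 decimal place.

k = ln2/t½ = ln2/37 ≈ 0.018734 h⁻¹; fraction remaining f = e^(−kτ) = e^(−0.018734×99) ≈ 0.1565.
Single-dose peak C₀ = D/Vd = 1570/120 ≈ 13.083 mg/L.
Steady-state trough Cmin,ss = C₀·f/(1−f) ≈ 13.083 × 0.1565/0.8435 ≈ 2.427 mg/L.
Trough 2.4 mg/L vs MEC 2 mg/L: adequate.

2.4 mg/L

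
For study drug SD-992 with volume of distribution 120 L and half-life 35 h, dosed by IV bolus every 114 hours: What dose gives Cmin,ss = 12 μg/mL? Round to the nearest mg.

12328 mg

τ/t½ = 114/35 ≈ 3.2571, so f = (1/2)^(114/35) ≈ 0.104593.
Cmin,ss = (D/Vd)·f/(1−f), so D = Cmin,ss·Vd·(1−f)/f.
D = 12 × 120 × (1−f)/f ≈ 12 × 120 × 8.56087 ≈ 12327.65 mg.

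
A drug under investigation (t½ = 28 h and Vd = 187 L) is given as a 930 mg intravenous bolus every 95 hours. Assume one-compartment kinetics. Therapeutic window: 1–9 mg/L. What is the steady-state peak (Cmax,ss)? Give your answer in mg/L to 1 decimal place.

k = ln2/t½ = ln2/28 ≈ 0.024755 h⁻¹; fraction remaining f = e^(−kτ) = e^(−0.024755×95) ≈ 0.0952.
Accumulation ratio R = 1/(1 − f) ≈ 1/0.9048 ≈ 1.1052.
Single-dose peak C₀ = D/Vd = 930/187 ≈ 4.973 mg/L.
Steady-state peak Cmax,ss = C₀·R ≈ 4.973 × 1.1052 ≈ 5.496 mg/L.
Peak 5.5 mg/L vs MTC 9 mg/L: below toxic threshold.

5.5 mg/L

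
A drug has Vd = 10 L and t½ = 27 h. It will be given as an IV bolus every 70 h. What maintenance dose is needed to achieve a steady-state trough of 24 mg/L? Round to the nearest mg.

1208 mg

τ/t½ = 70/27 ≈ 2.5926, so f = (1/2)^(70/27) ≈ 0.165788.
Cmin,ss = (D/Vd)·f/(1−f), so D = Cmin,ss·Vd·(1−f)/f.
D = 24 × 10 × (1−f)/f ≈ 24 × 10 × 5.03180 ≈ 1207.63 mg.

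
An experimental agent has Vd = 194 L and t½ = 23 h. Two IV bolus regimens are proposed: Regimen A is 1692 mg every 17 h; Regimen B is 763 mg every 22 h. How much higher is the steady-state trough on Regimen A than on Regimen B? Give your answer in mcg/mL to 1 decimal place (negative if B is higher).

8.9 mcg/mL

Regimen A: f = (1/2)^(17/23) ≈ 0.5991; Cmin,ss = (1692/194)·f/(1−f) ≈ 13.034 mcg/mL.
Regimen B: f = (1/2)^(22/23) ≈ 0.5153; Cmin,ss = (763/194)·f/(1−f) ≈ 4.181 mcg/mL.
Difference ≈ 13.034 − 4.181 ≈ 8.853 mcg/mL.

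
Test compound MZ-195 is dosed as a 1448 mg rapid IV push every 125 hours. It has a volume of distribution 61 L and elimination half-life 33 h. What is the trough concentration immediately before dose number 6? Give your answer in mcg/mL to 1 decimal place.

f = (1/2)^(τ/t½) = (1/2)^(125/33) ≈ 0.0724.
C₀ = D/Vd = 1448/61 ≈ 23.738 mcg/mL.
Before the 6th dose, 5 doses have been given. Superposition: Cmin = C₀·(f + f² + … + f^5).
≈ 23.738 × (0.0724 + 0.0052 + 0.0004 + 0.0000 + 0.0000) ≈ 23.738 × 0.0780 ≈ 1.852 mcg/mL.

1.9 mcg/mL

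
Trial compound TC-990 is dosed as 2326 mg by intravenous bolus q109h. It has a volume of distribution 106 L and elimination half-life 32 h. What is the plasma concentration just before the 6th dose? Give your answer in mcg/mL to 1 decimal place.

2.3 mcg/mL

f = (1/2)^(τ/t½) = (1/2)^(109/32) ≈ 0.0943.
C₀ = D/Vd = 2326/106 ≈ 21.943 mcg/mL.
Before the 6th dose, 5 doses have been given. Superposition: Cmin = C₀·(f + f² + … + f^5).
≈ 21.943 × (0.0943 + 0.0089 + 0.0008 + 0.0001 + 0.0000) ≈ 21.943 × 0.1041 ≈ 2.284 mcg/mL.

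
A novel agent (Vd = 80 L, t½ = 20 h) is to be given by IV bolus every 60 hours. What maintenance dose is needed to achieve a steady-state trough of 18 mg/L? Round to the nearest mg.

τ/t½ = 60/20 ≈ 3, so f = (1/2)^(60/20) ≈ 0.125000.
Cmin,ss = (D/Vd)·f/(1−f), so D = Cmin,ss·Vd·(1−f)/f.
D = 18 × 80 × (1−f)/f ≈ 18 × 80 × 7.00000 ≈ 10080.00 mg.

10080 mg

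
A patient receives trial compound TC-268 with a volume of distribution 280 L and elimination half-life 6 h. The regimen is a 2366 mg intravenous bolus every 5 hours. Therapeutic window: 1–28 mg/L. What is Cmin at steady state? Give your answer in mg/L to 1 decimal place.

k = ln2/t½ = ln2/6 ≈ 0.115525 h⁻¹; fraction remaining f = e^(−kτ) = e^(−0.115525×5) ≈ 0.5612.
Single-dose peak C₀ = D/Vd = 2366/280 ≈ 8.450 mg/L.
Steady-state trough Cmin,ss = C₀·f/(1−f) ≈ 8.450 × 0.5612/0.4388 ≈ 10.807 mg/L.
Trough 10.8 mg/L vs MEC 1 mg/L: adequate.

10.8 mg/L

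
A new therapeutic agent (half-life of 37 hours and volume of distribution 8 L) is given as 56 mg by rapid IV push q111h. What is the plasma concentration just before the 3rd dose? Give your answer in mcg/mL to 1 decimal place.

1.0 mcg/mL

f = (1/2)^(τ/t½) = (1/2)^(111/37) ≈ 0.1250.
C₀ = D/Vd = 56/8 ≈ 7.000 mcg/mL.
Before the 3rd dose, 2 doses have been given. Superposition: Cmin = C₀·(f + f²).
≈ 7.000 × (0.1250 + 0.0156) ≈ 7.000 × 0.1406 ≈ 0.984 mcg/mL.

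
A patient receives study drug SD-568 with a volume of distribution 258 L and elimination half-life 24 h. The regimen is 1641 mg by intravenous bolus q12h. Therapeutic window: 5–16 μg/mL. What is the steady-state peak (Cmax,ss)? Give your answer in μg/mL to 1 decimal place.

21.7 μg/mL

k = ln2/t½ = ln2/24 ≈ 0.028881 h⁻¹; fraction remaining f = e^(−kτ) = e^(−0.028881×12) ≈ 0.7071.
Accumulation ratio R = 1/(1 − f) ≈ 1/0.2929 ≈ 3.4141.
Single-dose peak C₀ = D/Vd = 1641/258 ≈ 6.360 μg/mL.
Steady-state peak Cmax,ss = C₀·R ≈ 6.360 × 3.4141 ≈ 21.714 μg/mL.
Peak 21.7 μg/mL vs MTC 16 μg/mL: exceeds toxic threshold.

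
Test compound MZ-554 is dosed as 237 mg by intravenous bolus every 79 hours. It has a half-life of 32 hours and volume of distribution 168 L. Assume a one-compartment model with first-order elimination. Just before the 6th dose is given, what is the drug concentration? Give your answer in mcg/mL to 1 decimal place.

0.3 mcg/mL

f = (1/2)^(τ/t½) = (1/2)^(79/32) ≈ 0.1806.
C₀ = D/Vd = 237/168 ≈ 1.411 mcg/mL.
Before the 6th dose, 5 doses have been given. Superposition: Cmin = C₀·(f + f² + … + f^5).
≈ 1.411 × (0.1806 + 0.0326 + 0.0059 + 0.0011 + 0.0002) ≈ 1.411 × 0.2204 ≈ 0.311 mcg/mL.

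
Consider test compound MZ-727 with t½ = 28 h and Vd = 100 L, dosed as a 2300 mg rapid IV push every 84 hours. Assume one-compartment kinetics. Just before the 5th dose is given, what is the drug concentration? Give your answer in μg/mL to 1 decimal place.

f = (1/2)^(τ/t½) = (1/2)^(84/28) ≈ 0.1250.
C₀ = D/Vd = 2300/100 ≈ 23.000 μg/mL.
Before the 5th dose, 4 doses have been given. Superposition: Cmin = C₀·(f + f² + … + f^4).
≈ 23.000 × (0.1250 + 0.0156 + 0.0020 + 0.0002) ≈ 23.000 × 0.1428 ≈ 3.284 μg/mL.

3.3 μg/mL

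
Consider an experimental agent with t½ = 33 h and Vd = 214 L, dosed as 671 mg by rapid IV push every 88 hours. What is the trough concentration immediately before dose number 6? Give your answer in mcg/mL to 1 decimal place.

f = (1/2)^(τ/t½) = (1/2)^(88/33) ≈ 0.1575.
C₀ = D/Vd = 671/214 ≈ 3.136 mcg/mL.
Before the 6th dose, 5 doses have been given. Superposition: Cmin = C₀·(f + f² + … + f^5).
≈ 3.136 × (0.1575 + 0.0248 + 0.0039 + 0.0006 + 0.0001) ≈ 3.136 × 0.1869 ≈ 0.586 mcg/mL.

0.6 mcg/mL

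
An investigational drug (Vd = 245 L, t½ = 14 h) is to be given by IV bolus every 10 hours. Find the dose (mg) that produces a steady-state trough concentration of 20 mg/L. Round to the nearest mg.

τ/t½ = 10/14 ≈ 0.71429, so f = (1/2)^(10/14) ≈ 0.609507.
Cmin,ss = (D/Vd)·f/(1−f), so D = Cmin,ss·Vd·(1−f)/f.
D = 20 × 245 × (1−f)/f ≈ 20 × 245 × 0.64067 ≈ 3139.28 mg.

3139 mg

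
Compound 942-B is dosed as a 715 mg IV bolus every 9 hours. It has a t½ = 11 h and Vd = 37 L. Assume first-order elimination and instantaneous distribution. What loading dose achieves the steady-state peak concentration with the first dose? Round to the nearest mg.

1652 mg

f = (1/2)^(9/11) ≈ 0.567156; accumulation ratio R = 1/(1−f) ≈ 2.31030.
Loading dose to hit Cmax,ss on first dose: D_load = D_maint·R ≈ 715 × 2.31030 ≈ 1651.86 mg.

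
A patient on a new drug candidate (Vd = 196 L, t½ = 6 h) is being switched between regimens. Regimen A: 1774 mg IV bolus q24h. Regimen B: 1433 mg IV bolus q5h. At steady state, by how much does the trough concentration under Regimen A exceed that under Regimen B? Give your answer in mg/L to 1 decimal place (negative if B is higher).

Regimen A: f = (1/2)^(24/6) ≈ 0.0625; Cmin,ss = (1774/196)·f/(1−f) ≈ 0.603 mg/L.
Regimen B: f = (1/2)^(5/6) ≈ 0.5612; Cmin,ss = (1433/196)·f/(1−f) ≈ 9.351 mg/L.
Difference ≈ 0.603 − 9.351 ≈ -8.748 mg/L.

-8.7 mg/L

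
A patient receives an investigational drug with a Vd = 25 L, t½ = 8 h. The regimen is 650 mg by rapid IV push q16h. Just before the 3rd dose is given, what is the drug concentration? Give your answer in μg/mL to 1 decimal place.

8.1 μg/mL

f = (1/2)^(τ/t½) = (1/2)^(16/8) ≈ 0.2500.
C₀ = D/Vd = 650/25 ≈ 26.000 μg/mL.
Before the 3rd dose, 2 doses have been given. Superposition: Cmin = C₀·(f + f²).
≈ 26.000 × (0.2500 + 0.0625) ≈ 26.000 × 0.3125 ≈ 8.125 μg/mL.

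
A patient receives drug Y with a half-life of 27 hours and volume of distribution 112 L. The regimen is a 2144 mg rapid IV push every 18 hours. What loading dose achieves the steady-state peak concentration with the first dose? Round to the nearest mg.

f = (1/2)^(18/27) ≈ 0.629961; accumulation ratio R = 1/(1−f) ≈ 2.70242.
Loading dose to hit Cmax,ss on first dose: D_load = D_maint·R ≈ 2144 × 2.70242 ≈ 5793.99 mg.

5794 mg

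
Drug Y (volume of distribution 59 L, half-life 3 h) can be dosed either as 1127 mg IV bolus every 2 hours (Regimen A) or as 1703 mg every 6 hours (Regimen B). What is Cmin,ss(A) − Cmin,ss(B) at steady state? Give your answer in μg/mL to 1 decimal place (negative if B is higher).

Regimen A: f = (1/2)^(2/3) ≈ 0.6300; Cmin,ss = (1127/59)·f/(1−f) ≈ 32.525 μg/mL.
Regimen B: f = (1/2)^(6/3) ≈ 0.2500; Cmin,ss = (1703/59)·f/(1−f) ≈ 9.621 μg/mL.
Difference ≈ 32.525 − 9.621 ≈ 22.904 μg/mL.

22.9 μg/mL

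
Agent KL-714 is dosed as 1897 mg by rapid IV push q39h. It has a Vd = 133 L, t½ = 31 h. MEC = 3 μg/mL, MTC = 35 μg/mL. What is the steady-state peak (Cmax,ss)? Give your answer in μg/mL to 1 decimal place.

24.5 μg/mL

Over one 39-h interval, 39/31 ≈ 1.2581 half-lives elapse, leaving f ≈ 0.4181 of each dose.
Accumulation ratio R = 1/(1 − f) ≈ 1/0.5819 ≈ 1.7185.
Single-dose peak C₀ = D/Vd = 1897/133 ≈ 14.263 μg/mL.
Steady-state peak Cmax,ss = C₀·R ≈ 14.263 × 1.7185 ≈ 24.511 μg/mL.
Peak 24.5 μg/mL vs MTC 35 μg/mL: below toxic threshold.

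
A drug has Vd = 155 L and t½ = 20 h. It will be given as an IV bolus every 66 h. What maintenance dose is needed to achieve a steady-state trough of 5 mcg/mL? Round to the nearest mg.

τ/t½ = 66/20 ≈ 3.3, so f = (1/2)^(66/20) ≈ 0.101532.
Cmin,ss = (D/Vd)·f/(1−f), so D = Cmin,ss·Vd·(1−f)/f.
D = 5 × 155 × (1−f)/f ≈ 5 × 155 × 8.84911 ≈ 6858.06 mg.

6858 mg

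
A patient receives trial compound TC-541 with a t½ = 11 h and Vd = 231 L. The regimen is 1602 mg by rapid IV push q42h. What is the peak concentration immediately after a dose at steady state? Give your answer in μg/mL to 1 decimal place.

7.5 μg/mL

Over one 42-h interval, 42/11 ≈ 3.8182 half-lives elapse, leaving f ≈ 0.0709 of each dose.
At steady state, accumulation factor R = 1/(1 − e^(−kτ)) ≈ 1.0763.
Single-dose peak C₀ = D/Vd = 1602/231 ≈ 6.935 μg/mL.
Steady-state peak Cmax,ss = C₀·R ≈ 6.935 × 1.0763 ≈ 7.464 μg/mL.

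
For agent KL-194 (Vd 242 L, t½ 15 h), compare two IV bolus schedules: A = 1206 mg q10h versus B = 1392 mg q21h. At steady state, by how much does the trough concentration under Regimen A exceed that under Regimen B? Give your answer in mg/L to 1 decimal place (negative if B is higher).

5.0 mg/L

Regimen A: f = (1/2)^(10/15) ≈ 0.6300; Cmin,ss = (1206/242)·f/(1−f) ≈ 8.485 mg/L.
Regimen B: f = (1/2)^(21/15) ≈ 0.3789; Cmin,ss = (1392/242)·f/(1−f) ≈ 3.509 mg/L.
Difference ≈ 8.485 − 3.509 ≈ 4.976 mg/L.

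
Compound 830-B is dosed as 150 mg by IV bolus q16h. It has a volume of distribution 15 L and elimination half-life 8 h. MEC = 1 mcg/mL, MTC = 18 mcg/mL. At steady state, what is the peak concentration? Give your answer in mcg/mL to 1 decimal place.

τ = 16 h = 2 half-lives, so f = (1/2)^2 = 0.25.
At steady state, R = 1/(1 − 0.25) = 4/3.
Single-dose peak C₀ = D/Vd = 150/15 = 10 mcg/mL.
Steady-state peak Cmax,ss = C₀·R = 10 × 4/3 ≈ 13.333 mcg/mL.
Peak 13.3 mcg/mL vs MTC 18 mcg/mL: below toxic threshold.

13.3 mcg/mL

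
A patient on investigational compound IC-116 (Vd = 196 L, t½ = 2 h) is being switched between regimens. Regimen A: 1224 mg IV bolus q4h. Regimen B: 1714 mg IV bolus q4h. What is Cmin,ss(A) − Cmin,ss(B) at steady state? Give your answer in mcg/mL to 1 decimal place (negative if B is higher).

-0.8 mcg/mL

Regimen A: f = (1/2)^(4/2) ≈ 0.2500; Cmin,ss = (1224/196)·f/(1−f) ≈ 2.082 mcg/mL.
Regimen B: f = (1/2)^(4/2) ≈ 0.2500; Cmin,ss = (1714/196)·f/(1−f) ≈ 2.915 mcg/mL.
Difference ≈ 2.082 − 2.915 ≈ -0.833 mcg/mL.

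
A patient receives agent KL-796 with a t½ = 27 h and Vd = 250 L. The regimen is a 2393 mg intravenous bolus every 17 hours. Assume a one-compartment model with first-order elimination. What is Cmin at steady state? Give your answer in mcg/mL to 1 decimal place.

τ/t½ = 17/27 ≈ 0.62963, so fraction remaining f = (1/2)^(17/27) ≈ 0.6463.
Single-dose peak C₀ = D/Vd = 2393/250 ≈ 9.572 mcg/mL.
Steady-state trough Cmin,ss = C₀·f/(1−f) ≈ 9.572 × 0.6463/0.3537 ≈ 17.490 mcg/mL.

17.5 mcg/mL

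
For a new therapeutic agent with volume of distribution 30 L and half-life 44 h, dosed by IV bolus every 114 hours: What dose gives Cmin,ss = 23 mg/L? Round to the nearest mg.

τ/t½ = 114/44 ≈ 2.5909, so f = (1/2)^(114/44) ≈ 0.165981.
Cmin,ss = (D/Vd)·f/(1−f), so D = Cmin,ss·Vd·(1−f)/f.
D = 23 × 30 × (1−f)/f ≈ 23 × 30 × 5.02479 ≈ 3467.11 mg.

3467 mg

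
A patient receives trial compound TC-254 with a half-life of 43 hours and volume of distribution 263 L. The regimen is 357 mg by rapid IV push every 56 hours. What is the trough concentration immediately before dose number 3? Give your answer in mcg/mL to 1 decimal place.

f = (1/2)^(τ/t½) = (1/2)^(56/43) ≈ 0.4055.
C₀ = D/Vd = 357/263 ≈ 1.357 mcg/mL.
Before the 3rd dose, 2 doses have been given. Superposition: Cmin = C₀·(f + f²).
≈ 1.357 × (0.4055 + 0.1644) ≈ 1.357 × 0.5699 ≈ 0.773 mcg/mL.

0.8 mcg/mL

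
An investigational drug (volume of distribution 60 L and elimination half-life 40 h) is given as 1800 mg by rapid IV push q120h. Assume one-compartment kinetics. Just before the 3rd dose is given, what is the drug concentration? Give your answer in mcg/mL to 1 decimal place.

f = (1/2)^(τ/t½) = (1/2)^(120/40) ≈ 0.1250.
C₀ = D/Vd = 1800/60 ≈ 30.000 mcg/mL.
Before the 3rd dose, 2 doses have been given. Superposition: Cmin = C₀·(f + f²).
≈ 30.000 × (0.1250 + 0.0156) ≈ 30.000 × 0.1406 ≈ 4.218 mcg/mL.

4.2 mcg/mL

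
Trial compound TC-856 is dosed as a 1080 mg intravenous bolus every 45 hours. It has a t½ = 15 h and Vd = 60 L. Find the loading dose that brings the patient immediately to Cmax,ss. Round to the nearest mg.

f = (1/2)^(45/15) ≈ 0.125000; accumulation ratio R = 1/(1−f) ≈ 1.14286.
Loading dose to hit Cmax,ss on first dose: D_load = D_maint·R ≈ 1080 × 1.14286 ≈ 1234.29 mg.

1234 mg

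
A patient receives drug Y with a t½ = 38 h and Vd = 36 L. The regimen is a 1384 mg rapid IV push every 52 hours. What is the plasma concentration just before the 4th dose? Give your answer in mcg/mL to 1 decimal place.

f = (1/2)^(τ/t½) = (1/2)^(52/38) ≈ 0.3873.
C₀ = D/Vd = 1384/36 ≈ 38.444 mcg/mL.
Before the 4th dose, 3 doses have been given. Superposition: Cmin = C₀·(f + f² + … + f^3).
≈ 38.444 × (0.3873 + 0.1500 + 0.0581) ≈ 38.444 × 0.5954 ≈ 22.890 mcg/mL.

22.9 mcg/mL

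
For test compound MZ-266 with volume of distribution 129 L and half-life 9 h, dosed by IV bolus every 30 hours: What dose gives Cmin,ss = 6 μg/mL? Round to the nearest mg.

τ/t½ = 30/9 ≈ 3.3333, so f = (1/2)^(30/9) ≈ 0.099213.
Cmin,ss = (D/Vd)·f/(1−f), so D = Cmin,ss·Vd·(1−f)/f.
D = 6 × 129 × (1−f)/f ≈ 6 × 129 × 9.07932 ≈ 7027.39 mg.

7027 mg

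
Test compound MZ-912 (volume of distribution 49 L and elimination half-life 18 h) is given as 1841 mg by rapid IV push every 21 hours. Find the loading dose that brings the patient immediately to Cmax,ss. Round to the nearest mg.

f = (1/2)^(21/18) ≈ 0.445449; accumulation ratio R = 1/(1−f) ≈ 1.80326.
Loading dose to hit Cmax,ss on first dose: D_load = D_maint·R ≈ 1841 × 1.80326 ≈ 3319.80 mg.

3320 mg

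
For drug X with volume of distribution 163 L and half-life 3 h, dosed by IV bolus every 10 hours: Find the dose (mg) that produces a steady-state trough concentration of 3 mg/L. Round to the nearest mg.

4440 mg

τ/t½ = 10/3 ≈ 3.3333, so f = (1/2)^(10/3) ≈ 0.099213.
Cmin,ss = (D/Vd)·f/(1−f), so D = Cmin,ss·Vd·(1−f)/f.
D = 3 × 163 × (1−f)/f ≈ 3 × 163 × 9.07932 ≈ 4439.79 mg.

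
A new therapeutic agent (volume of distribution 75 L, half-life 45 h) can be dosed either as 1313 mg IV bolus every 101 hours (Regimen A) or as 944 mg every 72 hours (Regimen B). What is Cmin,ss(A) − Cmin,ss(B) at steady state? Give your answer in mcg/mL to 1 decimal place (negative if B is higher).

-1.5 mcg/mL

Regimen A: f = (1/2)^(101/45) ≈ 0.2110; Cmin,ss = (1313/75)·f/(1−f) ≈ 4.682 mcg/mL.
Regimen B: f = (1/2)^(72/45) ≈ 0.3299; Cmin,ss = (944/75)·f/(1−f) ≈ 6.197 mcg/mL.
Difference ≈ 4.682 − 6.197 ≈ -1.515 mcg/mL.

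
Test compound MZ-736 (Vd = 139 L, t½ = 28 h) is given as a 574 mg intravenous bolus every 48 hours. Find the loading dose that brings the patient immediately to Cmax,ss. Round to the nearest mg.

826 mg

f = (1/2)^(48/28) ≈ 0.304753; accumulation ratio R = 1/(1−f) ≈ 1.43834.
Loading dose to hit Cmax,ss on first dose: D_load = D_maint·R ≈ 574 × 1.43834 ≈ 825.61 mg.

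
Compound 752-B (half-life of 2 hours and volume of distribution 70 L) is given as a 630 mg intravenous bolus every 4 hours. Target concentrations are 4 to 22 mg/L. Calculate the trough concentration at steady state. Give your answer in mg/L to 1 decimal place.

The dosing interval is 2 half-lives, so f = 2^(−2) = 0.25.
At steady state, R = 1/(1 − 0.25) = 4/3.
Single-dose peak C₀ = D/Vd = 630/70 = 9 mg/L.
Steady-state peak Cmax,ss = C₀·R = 9 × 4/3 ≈ 12.000 mg/L.
Steady-state trough Cmin,ss = Cmax,ss·f ≈ 12.000 × 0.25 ≈ 3.000 mg/L.
Trough 3.0 mg/L vs MEC 4 mg/L: subtherapeutic.

3.0 mg/L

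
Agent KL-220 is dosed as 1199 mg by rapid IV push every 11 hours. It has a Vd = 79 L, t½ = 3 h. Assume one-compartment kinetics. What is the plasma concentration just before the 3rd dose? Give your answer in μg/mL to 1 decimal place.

1.3 μg/mL

f = (1/2)^(τ/t½) = (1/2)^(11/3) ≈ 0.0787.
C₀ = D/Vd = 1199/79 ≈ 15.177 μg/mL.
Before the 3rd dose, 2 doses have been given. Superposition: Cmin = C₀·(f + f²).
≈ 15.177 × (0.0787 + 0.0062) ≈ 15.177 × 0.0849 ≈ 1.289 μg/mL.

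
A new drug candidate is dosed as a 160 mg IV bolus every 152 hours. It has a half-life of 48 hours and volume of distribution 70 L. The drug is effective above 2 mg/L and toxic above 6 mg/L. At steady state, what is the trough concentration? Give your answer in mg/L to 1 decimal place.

k = ln2/t½ = ln2/48 ≈ 0.014441 h⁻¹; fraction remaining f = e^(−kτ) = e^(−0.014441×152) ≈ 0.1114.
Accumulation ratio R = 1/(1 − f) ≈ 1/0.8886 ≈ 1.1254.
Single-dose peak C₀ = D/Vd = 160/70 ≈ 2.286 mg/L.
Cmax,ss = C₀/(1 − f) ≈ 2.286/0.8886 ≈ 2.573 mg/L.
Steady-state trough Cmin,ss = Cmax,ss·f ≈ 2.573 × 0.1114 ≈ 0.287 mg/L.
Trough 0.3 mg/L vs MEC 2 mg/L: subtherapeutic.

0.3 mg/L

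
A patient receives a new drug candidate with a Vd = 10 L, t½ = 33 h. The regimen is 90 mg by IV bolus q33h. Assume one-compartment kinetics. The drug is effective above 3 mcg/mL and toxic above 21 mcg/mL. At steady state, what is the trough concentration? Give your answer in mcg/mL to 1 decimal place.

9.0 mcg/mL

The dosing interval is 1 half-life, so f = 2^(−1) = 0.5.
At steady state, R = 1/(1 − 0.5) = 2/1.
Single-dose peak C₀ = D/Vd = 90/10 = 9 mcg/mL.
Steady-state peak Cmax,ss = C₀·R = 9 × 2/1 ≈ 18.000 mcg/mL.
Steady-state trough Cmin,ss = Cmax,ss·f ≈ 18.000 × 0.5 ≈ 9.000 mcg/mL.
Trough 9.0 mcg/mL vs MEC 3 mcg/mL: adequate.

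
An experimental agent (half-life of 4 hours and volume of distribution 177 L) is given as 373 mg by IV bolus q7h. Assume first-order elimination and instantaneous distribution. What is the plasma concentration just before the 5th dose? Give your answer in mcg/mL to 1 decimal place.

f = (1/2)^(τ/t½) = (1/2)^(7/4) ≈ 0.2973.
C₀ = D/Vd = 373/177 ≈ 2.107 mcg/mL.
Before the 5th dose, 4 doses have been given. Superposition: Cmin = C₀·(f + f² + … + f^4).
≈ 2.107 × (0.2973 + 0.0884 + 0.0263 + 0.0078) ≈ 2.107 × 0.4198 ≈ 0.885 mcg/mL.

0.9 mcg/mL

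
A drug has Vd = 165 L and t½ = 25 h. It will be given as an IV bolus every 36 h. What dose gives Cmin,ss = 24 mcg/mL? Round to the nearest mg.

6784 mg

τ/t½ = 36/25 ≈ 1.44, so f = (1/2)^(36/25) ≈ 0.368567.
Cmin,ss = (D/Vd)·f/(1−f), so D = Cmin,ss·Vd·(1−f)/f.
D = 24 × 165 × (1−f)/f ≈ 24 × 165 × 1.71321 ≈ 6784.31 mg.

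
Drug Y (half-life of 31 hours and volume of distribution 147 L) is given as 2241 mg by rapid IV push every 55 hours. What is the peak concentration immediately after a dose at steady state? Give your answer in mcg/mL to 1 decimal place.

k = ln2/t½ = ln2/31 ≈ 0.022360 h⁻¹; fraction remaining f = e^(−kτ) = e^(−0.022360×55) ≈ 0.2924.
At steady state, accumulation factor R = 1/(1 − e^(−kτ)) ≈ 1.4132.
Single-dose peak C₀ = D/Vd = 2241/147 ≈ 15.245 mcg/mL.
Steady-state peak Cmax,ss = C₀·R ≈ 15.245 × 1.4132 ≈ 21.544 mcg/mL.

21.5 mcg/mL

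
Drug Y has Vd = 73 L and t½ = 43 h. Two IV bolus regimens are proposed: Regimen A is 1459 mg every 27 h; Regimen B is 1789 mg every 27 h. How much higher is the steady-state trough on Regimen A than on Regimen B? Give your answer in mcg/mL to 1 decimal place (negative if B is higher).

-8.3 mcg/mL

Regimen A: f = (1/2)^(27/43) ≈ 0.6471; Cmin,ss = (1459/73)·f/(1−f) ≈ 36.648 mcg/mL.
Regimen B: f = (1/2)^(27/43) ≈ 0.6471; Cmin,ss = (1789/73)·f/(1−f) ≈ 44.937 mcg/mL.
Difference ≈ 36.648 − 44.937 ≈ -8.289 mcg/mL.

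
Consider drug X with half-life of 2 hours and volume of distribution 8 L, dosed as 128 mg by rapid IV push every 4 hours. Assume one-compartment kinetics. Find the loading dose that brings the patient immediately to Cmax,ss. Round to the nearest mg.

171 mg

f = (1/2)^(4/2) ≈ 0.250000; accumulation ratio R = 1/(1−f) ≈ 1.33333.
Loading dose to hit Cmax,ss on first dose: D_load = D_maint·R ≈ 128 × 1.33333 ≈ 170.67 mg.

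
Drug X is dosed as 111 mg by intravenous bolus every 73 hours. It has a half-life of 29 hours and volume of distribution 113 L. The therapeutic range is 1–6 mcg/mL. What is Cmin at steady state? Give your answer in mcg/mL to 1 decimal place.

0.2 mcg/mL

τ/t½ = 73/29 ≈ 2.5172, so fraction remaining f = (1/2)^(73/29) ≈ 0.1747.
Accumulation ratio R = 1/(1 − f) ≈ 1/0.8253 ≈ 1.2117.
Single-dose peak C₀ = D/Vd = 111/113 ≈ 0.982 mcg/mL.
Cmax,ss = C₀/(1 − f) ≈ 0.982/0.8253 ≈ 1.190 mcg/mL.
Steady-state trough Cmin,ss = Cmax,ss·f ≈ 1.190 × 0.1747 ≈ 0.208 mcg/mL.
Trough 0.2 mcg/mL vs MEC 1 mcg/mL: subtherapeutic.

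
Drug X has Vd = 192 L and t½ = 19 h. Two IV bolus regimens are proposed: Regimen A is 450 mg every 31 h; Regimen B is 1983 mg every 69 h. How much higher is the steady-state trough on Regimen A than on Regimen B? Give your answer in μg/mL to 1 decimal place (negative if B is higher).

Regimen A: f = (1/2)^(31/19) ≈ 0.3227; Cmin,ss = (450/192)·f/(1−f) ≈ 1.117 μg/mL.
Regimen B: f = (1/2)^(69/19) ≈ 0.0807; Cmin,ss = (1983/192)·f/(1−f) ≈ 0.907 μg/mL.
Difference ≈ 1.117 − 0.907 ≈ 0.210 μg/mL.

0.2 μg/mL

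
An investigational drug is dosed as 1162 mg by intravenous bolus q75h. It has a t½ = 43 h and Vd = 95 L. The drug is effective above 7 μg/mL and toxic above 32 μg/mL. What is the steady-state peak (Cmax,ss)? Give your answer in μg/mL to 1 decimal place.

k = ln2/t½ = ln2/43 ≈ 0.016120 h⁻¹; fraction remaining f = e^(−kτ) = e^(−0.016120×75) ≈ 0.2985.
At steady state, accumulation factor R = 1/(1 − e^(−kτ)) ≈ 1.4255.
Single-dose peak C₀ = D/Vd = 1162/95 ≈ 12.232 μg/mL.
Steady-state peak Cmax,ss = C₀·R ≈ 12.232 × 1.4255 ≈ 17.437 μg/mL.
Peak 17.4 μg/mL vs MTC 32 μg/mL: below toxic threshold.

17.4 μg/mL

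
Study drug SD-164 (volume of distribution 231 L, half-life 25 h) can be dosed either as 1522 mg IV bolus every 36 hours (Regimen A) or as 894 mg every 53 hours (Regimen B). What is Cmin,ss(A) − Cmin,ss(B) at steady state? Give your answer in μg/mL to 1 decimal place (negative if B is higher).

2.7 μg/mL

Regimen A: f = (1/2)^(36/25) ≈ 0.3686; Cmin,ss = (1522/231)·f/(1−f) ≈ 3.846 μg/mL.
Regimen B: f = (1/2)^(53/25) ≈ 0.2300; Cmin,ss = (894/231)·f/(1−f) ≈ 1.156 μg/mL.
Difference ≈ 3.846 − 1.156 ≈ 2.690 μg/mL.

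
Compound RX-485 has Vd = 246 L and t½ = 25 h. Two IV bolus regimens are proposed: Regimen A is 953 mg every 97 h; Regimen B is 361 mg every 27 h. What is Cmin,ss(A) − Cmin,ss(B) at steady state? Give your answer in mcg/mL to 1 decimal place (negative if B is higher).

-1.0 mcg/mL

Regimen A: f = (1/2)^(97/25) ≈ 0.0679; Cmin,ss = (953/246)·f/(1−f) ≈ 0.282 mcg/mL.
Regimen B: f = (1/2)^(27/25) ≈ 0.4730; Cmin,ss = (361/246)·f/(1−f) ≈ 1.317 mcg/mL.
Difference ≈ 0.282 − 1.317 ≈ -1.035 mcg/mL.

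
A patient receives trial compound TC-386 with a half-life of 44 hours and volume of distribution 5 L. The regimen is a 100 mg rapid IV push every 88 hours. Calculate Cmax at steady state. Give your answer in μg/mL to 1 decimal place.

26.7 μg/mL

The dosing interval is 2 half-lives, so f = 2^(−2) = 0.25.
Accumulation ratio R = 1/(1 − f) = 1/0.75 = 4/3.
Single-dose peak C₀ = D/Vd = 100/5 = 20 μg/mL.
Steady-state peak Cmax,ss = C₀·R = 20 × 4/3 ≈ 26.667 μg/mL.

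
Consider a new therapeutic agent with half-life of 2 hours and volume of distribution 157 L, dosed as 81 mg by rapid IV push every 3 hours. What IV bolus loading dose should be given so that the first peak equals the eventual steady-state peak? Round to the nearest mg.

f = (1/2)^(3/2) ≈ 0.353553; accumulation ratio R = 1/(1−f) ≈ 1.54692.
Loading dose to hit Cmax,ss on first dose: D_load = D_maint·R ≈ 81 × 1.54692 ≈ 125.30 mg.

125 mg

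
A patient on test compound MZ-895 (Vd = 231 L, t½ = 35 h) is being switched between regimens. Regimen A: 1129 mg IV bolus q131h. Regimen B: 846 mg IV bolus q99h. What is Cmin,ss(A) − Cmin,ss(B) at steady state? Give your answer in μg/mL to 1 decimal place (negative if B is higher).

-0.2 μg/mL

Regimen A: f = (1/2)^(131/35) ≈ 0.0747; Cmin,ss = (1129/231)·f/(1−f) ≈ 0.395 μg/mL.
Regimen B: f = (1/2)^(99/35) ≈ 0.1408; Cmin,ss = (846/231)·f/(1−f) ≈ 0.600 μg/mL.
Difference ≈ 0.395 − 0.600 ≈ -0.205 μg/mL.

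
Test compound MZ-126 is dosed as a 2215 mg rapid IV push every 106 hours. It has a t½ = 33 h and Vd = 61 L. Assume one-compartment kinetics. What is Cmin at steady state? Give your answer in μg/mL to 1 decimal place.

τ/t½ = 106/33 ≈ 3.2121, so fraction remaining f = (1/2)^(106/33) ≈ 0.1079.
At steady state, accumulation factor R = 1/(1 − e^(−kτ)) ≈ 1.1210.
Each bolus raises the concentration by D/Vd = 2215/61 ≈ 36.311 μg/mL.
Cmax,ss = C₀/(1 − f) ≈ 36.311/0.8921 ≈ 40.703 μg/mL.
Steady-state trough Cmin,ss = Cmax,ss·f ≈ 40.703 × 0.1079 ≈ 4.392 μg/mL.

4.4 μg/mL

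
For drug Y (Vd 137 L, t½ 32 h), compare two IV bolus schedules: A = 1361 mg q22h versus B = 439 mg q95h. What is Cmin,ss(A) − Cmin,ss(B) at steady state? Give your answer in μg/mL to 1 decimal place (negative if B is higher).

15.8 μg/mL

Regimen A: f = (1/2)^(22/32) ≈ 0.6209; Cmin,ss = (1361/137)·f/(1−f) ≈ 16.271 μg/mL.
Regimen B: f = (1/2)^(95/32) ≈ 0.1277; Cmin,ss = (439/137)·f/(1−f) ≈ 0.469 μg/mL.
Difference ≈ 16.271 − 0.469 ≈ 15.802 μg/mL.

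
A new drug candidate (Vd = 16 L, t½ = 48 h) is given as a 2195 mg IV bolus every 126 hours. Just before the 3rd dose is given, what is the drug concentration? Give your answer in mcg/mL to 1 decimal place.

f = (1/2)^(τ/t½) = (1/2)^(126/48) ≈ 0.1621.
C₀ = D/Vd = 2195/16 ≈ 137.188 mcg/mL.
Before the 3rd dose, 2 doses have been given. Superposition: Cmin = C₀·(f + f²).
≈ 137.188 × (0.1621 + 0.0263) ≈ 137.188 × 0.1884 ≈ 25.846 mcg/mL.

25.8 mcg/mL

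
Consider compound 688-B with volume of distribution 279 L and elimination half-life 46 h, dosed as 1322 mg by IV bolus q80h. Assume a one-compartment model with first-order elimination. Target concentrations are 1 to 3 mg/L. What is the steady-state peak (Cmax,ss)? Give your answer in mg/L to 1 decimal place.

6.8 mg/L

τ/t½ = 80/46 ≈ 1.7391, so fraction remaining f = (1/2)^(80/46) ≈ 0.2996.
Accumulation ratio R = 1/(1 − f) ≈ 1/0.7004 ≈ 1.4278.
Single-dose peak C₀ = D/Vd = 1322/279 ≈ 4.738 mg/L.
Steady-state peak Cmax,ss = C₀·R ≈ 4.738 × 1.4278 ≈ 6.765 mg/L.
Peak 6.8 mg/L vs MTC 3 mg/L: exceeds toxic threshold.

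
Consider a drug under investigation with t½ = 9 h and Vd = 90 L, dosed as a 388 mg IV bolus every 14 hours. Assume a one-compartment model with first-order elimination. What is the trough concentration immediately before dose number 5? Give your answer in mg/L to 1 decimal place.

2.2 mg/L

f = (1/2)^(τ/t½) = (1/2)^(14/9) ≈ 0.3402.
C₀ = D/Vd = 388/90 ≈ 4.311 mg/L.
Before the 5th dose, 4 doses have been given. Superposition: Cmin = C₀·(f + f² + … + f^4).
≈ 4.311 × (0.3402 + 0.1157 + 0.0394 + 0.0134) ≈ 4.311 × 0.5087 ≈ 2.193 mg/L.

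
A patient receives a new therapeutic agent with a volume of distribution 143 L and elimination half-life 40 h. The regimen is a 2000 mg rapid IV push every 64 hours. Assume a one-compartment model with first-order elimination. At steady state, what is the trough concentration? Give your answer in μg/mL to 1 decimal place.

6.9 μg/mL

τ/t½ = 64/40 ≈ 1.6, so fraction remaining f = (1/2)^(64/40) ≈ 0.3299.
Accumulation ratio R = 1/(1 − f) ≈ 1/0.6701 ≈ 1.4923.
Each bolus raises the concentration by D/Vd = 2000/143 ≈ 13.986 μg/mL.
Steady-state peak Cmax,ss = C₀·R ≈ 13.986 × 1.4923 ≈ 20.871 μg/mL.
One interval later, Cmin,ss = Cmax,ss·e^(−kτ) ≈ 20.871 × 0.3299 ≈ 6.885 μg/mL.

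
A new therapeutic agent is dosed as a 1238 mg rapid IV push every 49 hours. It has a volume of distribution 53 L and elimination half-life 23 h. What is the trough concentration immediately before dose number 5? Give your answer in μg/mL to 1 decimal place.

f = (1/2)^(τ/t½) = (1/2)^(49/23) ≈ 0.2284.
C₀ = D/Vd = 1238/53 ≈ 23.358 μg/mL.
Before the 5th dose, 4 doses have been given. Superposition: Cmin = C₀·(f + f² + … + f^4).
≈ 23.358 × (0.2284 + 0.0522 + 0.0119 + 0.0027) ≈ 23.358 × 0.2952 ≈ 6.895 μg/mL.

6.9 μg/mL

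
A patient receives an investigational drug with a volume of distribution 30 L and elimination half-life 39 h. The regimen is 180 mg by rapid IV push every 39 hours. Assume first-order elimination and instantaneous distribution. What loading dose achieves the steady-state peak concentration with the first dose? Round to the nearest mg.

360 mg

f = (1/2)^(39/39) ≈ 0.500000; accumulation ratio R = 1/(1−f) ≈ 2.00000.
Loading dose to hit Cmax,ss on first dose: D_load = D_maint·R ≈ 180 × 2.00000 ≈ 360.00 mg.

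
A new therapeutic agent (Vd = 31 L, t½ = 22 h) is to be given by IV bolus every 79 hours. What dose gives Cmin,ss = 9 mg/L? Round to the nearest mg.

τ/t½ = 79/22 ≈ 3.5909, so f = (1/2)^(79/22) ≈ 0.082991.
Cmin,ss = (D/Vd)·f/(1−f), so D = Cmin,ss·Vd·(1−f)/f.
D = 9 × 31 × (1−f)/f ≈ 9 × 31 × 11.04950 ≈ 3082.81 mg.

3083 mg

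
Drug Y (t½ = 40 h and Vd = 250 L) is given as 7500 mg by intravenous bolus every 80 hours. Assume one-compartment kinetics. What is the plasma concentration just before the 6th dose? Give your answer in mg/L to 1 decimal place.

10.0 mg/L

f = (1/2)^(τ/t½) = (1/2)^(80/40) ≈ 0.2500.
C₀ = D/Vd = 7500/250 ≈ 30.000 mg/L.
Before the 6th dose, 5 doses have been given. Superposition: Cmin = C₀·(f + f² + … + f^5).
≈ 30.000 × (0.2500 + 0.0625 + 0.0156 + 0.0039 + 0.0010) ≈ 30.000 × 0.3330 ≈ 9.990 mg/L.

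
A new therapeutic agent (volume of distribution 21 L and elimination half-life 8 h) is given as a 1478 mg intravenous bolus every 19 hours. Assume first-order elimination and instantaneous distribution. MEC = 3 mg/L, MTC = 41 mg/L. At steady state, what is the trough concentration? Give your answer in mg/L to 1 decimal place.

Over one 19-h interval, 19/8 ≈ 2.375 half-lives elapse, leaving f ≈ 0.1928 of each dose.
At steady state, accumulation factor R = 1/(1 − e^(−kτ)) ≈ 1.2389.
Single-dose peak C₀ = D/Vd = 1478/21 ≈ 70.381 mg/L.
Steady-state peak Cmax,ss = C₀·R ≈ 70.381 × 1.2389 ≈ 87.195 mg/L.
One interval later, Cmin,ss = Cmax,ss·e^(−kτ) ≈ 87.195 × 0.1928 ≈ 16.811 mg/L.
Trough 16.8 mg/L vs MEC 3 mg/L: adequate.

16.8 mg/L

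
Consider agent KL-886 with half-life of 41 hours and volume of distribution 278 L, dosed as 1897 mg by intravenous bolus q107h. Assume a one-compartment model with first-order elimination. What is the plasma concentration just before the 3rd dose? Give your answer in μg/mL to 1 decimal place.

f = (1/2)^(τ/t½) = (1/2)^(107/41) ≈ 0.1638.
C₀ = D/Vd = 1897/278 ≈ 6.824 μg/mL.
Before the 3rd dose, 2 doses have been given. Superposition: Cmin = C₀·(f + f²).
≈ 6.824 × (0.1638 + 0.0268) ≈ 6.824 × 0.1906 ≈ 1.301 μg/mL.

1.3 μg/mL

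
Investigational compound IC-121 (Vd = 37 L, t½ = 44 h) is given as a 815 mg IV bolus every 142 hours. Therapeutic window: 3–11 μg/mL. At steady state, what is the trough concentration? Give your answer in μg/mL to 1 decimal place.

2.6 μg/mL

Over one 142-h interval, 142/44 ≈ 3.2273 half-lives elapse, leaving f ≈ 0.1068 of each dose.
Accumulation ratio R = 1/(1 − f) ≈ 1/0.8932 ≈ 1.1196.
Single-dose peak C₀ = D/Vd = 815/37 ≈ 22.027 μg/mL.
Cmax,ss = C₀/(1 − f) ≈ 22.027/0.8932 ≈ 24.661 μg/mL.
Steady-state trough Cmin,ss = Cmax,ss·f ≈ 24.661 × 0.1068 ≈ 2.634 μg/mL.
Trough 2.6 μg/mL vs MEC 3 μg/mL: subtherapeutic.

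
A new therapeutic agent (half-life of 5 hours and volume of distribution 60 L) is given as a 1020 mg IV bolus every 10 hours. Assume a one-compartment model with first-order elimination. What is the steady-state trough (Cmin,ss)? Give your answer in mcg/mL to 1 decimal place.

The dosing interval is 2 half-lives, so f = 2^(−2) = 0.25.
Accumulation ratio R = 1/(1 − f) = 1/0.75 = 4/3.
Single-dose peak C₀ = D/Vd = 1020/60 = 17 mcg/mL.
Steady-state peak Cmax,ss = C₀·R = 17 × 4/3 ≈ 22.667 mcg/mL.
Steady-state trough Cmin,ss = Cmax,ss·f ≈ 22.667 × 0.25 ≈ 5.667 mcg/mL.

5.7 mcg/mL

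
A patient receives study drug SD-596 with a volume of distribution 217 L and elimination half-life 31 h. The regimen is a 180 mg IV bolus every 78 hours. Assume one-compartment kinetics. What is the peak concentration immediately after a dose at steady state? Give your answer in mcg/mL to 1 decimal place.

1.0 mcg/mL

τ/t½ = 78/31 ≈ 2.5161, so fraction remaining f = (1/2)^(78/31) ≈ 0.1748.
At steady state, accumulation factor R = 1/(1 − e^(−kτ)) ≈ 1.2118.
Single-dose peak C₀ = D/Vd = 180/217 ≈ 0.829 mcg/mL.
Steady-state peak Cmax,ss = C₀·R ≈ 0.829 × 1.2118 ≈ 1.005 mcg/mL.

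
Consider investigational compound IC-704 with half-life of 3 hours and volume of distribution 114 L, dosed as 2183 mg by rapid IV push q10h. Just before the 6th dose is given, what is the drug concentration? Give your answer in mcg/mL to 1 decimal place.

2.1 mcg/mL

f = (1/2)^(τ/t½) = (1/2)^(10/3) ≈ 0.0992.
C₀ = D/Vd = 2183/114 ≈ 19.149 mcg/mL.
Before the 6th dose, 5 doses have been given. Superposition: Cmin = C₀·(f + f² + … + f^5).
≈ 19.149 × (0.0992 + 0.0098 + 0.0010 + 0.0001 + 0.0000) ≈ 19.149 × 0.1101 ≈ 2.108 mcg/mL.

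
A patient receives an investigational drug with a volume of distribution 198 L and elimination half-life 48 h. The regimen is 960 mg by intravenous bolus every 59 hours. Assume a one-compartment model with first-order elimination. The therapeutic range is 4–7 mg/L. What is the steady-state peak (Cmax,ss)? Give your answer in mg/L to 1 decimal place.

Over one 59-h interval, 59/48 ≈ 1.2292 half-lives elapse, leaving f ≈ 0.4266 of each dose.
Accumulation ratio R = 1/(1 − f) ≈ 1/0.5734 ≈ 1.7440.
Each bolus raises the concentration by D/Vd = 960/198 ≈ 4.848 mg/L.
Steady-state peak Cmax,ss = C₀·R ≈ 4.848 × 1.7440 ≈ 8.455 mg/L.
Peak 8.5 mg/L vs MTC 7 mg/L: exceeds toxic threshold.

8.5 mg/L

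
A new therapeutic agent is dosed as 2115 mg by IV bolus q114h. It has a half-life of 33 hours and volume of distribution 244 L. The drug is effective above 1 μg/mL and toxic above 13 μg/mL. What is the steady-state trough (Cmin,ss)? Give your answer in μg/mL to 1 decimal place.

k = ln2/t½ = ln2/33 ≈ 0.021004 h⁻¹; fraction remaining f = e^(−kτ) = e^(−0.021004×114) ≈ 0.0912.
At steady state, accumulation factor R = 1/(1 − e^(−kτ)) ≈ 1.1004.
Single-dose peak C₀ = D/Vd = 2115/244 ≈ 8.668 μg/mL.
Steady-state peak Cmax,ss = C₀·R ≈ 8.668 × 1.1004 ≈ 9.538 μg/mL.
Steady-state trough Cmin,ss = Cmax,ss·f ≈ 9.538 × 0.0912 ≈ 0.870 μg/mL.
Trough 0.9 μg/mL vs MEC 1 μg/mL: subtherapeutic.

0.9 μg/mL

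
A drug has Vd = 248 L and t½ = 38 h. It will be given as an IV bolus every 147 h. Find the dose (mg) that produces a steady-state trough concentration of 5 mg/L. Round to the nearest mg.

τ/t½ = 147/38 ≈ 3.8684, so f = (1/2)^(147/38) ≈ 0.068468.
Cmin,ss = (D/Vd)·f/(1−f), so D = Cmin,ss·Vd·(1−f)/f.
D = 5 × 248 × (1−f)/f ≈ 5 × 248 × 13.60536 ≈ 16870.65 mg.

16871 mg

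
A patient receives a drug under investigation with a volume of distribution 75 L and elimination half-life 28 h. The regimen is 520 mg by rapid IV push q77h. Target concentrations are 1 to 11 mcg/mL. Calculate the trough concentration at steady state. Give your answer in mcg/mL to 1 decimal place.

1.2 mcg/mL

k = ln2/t½ = ln2/28 ≈ 0.024755 h⁻¹; fraction remaining f = e^(−kτ) = e^(−0.024755×77) ≈ 0.1487.
At steady state, accumulation factor R = 1/(1 − e^(−kτ)) ≈ 1.1747.
Single-dose peak C₀ = D/Vd = 520/75 ≈ 6.933 mcg/mL.
Steady-state peak Cmax,ss = C₀·R ≈ 6.933 × 1.1747 ≈ 8.144 mcg/mL.
Steady-state trough Cmin,ss = Cmax,ss·f ≈ 8.144 × 0.1487 ≈ 1.211 mcg/mL.
Trough 1.2 mcg/mL vs MEC 1 mcg/mL: adequate.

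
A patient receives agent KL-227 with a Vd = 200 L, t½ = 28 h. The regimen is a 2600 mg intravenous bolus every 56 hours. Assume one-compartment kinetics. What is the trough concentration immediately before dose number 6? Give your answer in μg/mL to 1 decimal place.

f = (1/2)^(τ/t½) = (1/2)^(56/28) ≈ 0.2500.
C₀ = D/Vd = 2600/200 ≈ 13.000 μg/mL.
Before the 6th dose, 5 doses have been given. Superposition: Cmin = C₀·(f + f² + … + f^5).
≈ 13.000 × (0.2500 + 0.0625 + 0.0156 + 0.0039 + 0.0010) ≈ 13.000 × 0.3330 ≈ 4.329 μg/mL.

4.3 μg/mL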